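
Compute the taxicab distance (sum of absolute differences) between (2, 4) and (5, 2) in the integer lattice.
5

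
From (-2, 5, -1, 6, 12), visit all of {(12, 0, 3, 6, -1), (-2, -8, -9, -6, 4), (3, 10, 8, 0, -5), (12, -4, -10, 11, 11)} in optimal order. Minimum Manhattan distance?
152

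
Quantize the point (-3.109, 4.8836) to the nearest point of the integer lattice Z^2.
(-3, 5)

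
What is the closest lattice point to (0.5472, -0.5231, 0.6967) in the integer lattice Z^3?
(1, -1, 1)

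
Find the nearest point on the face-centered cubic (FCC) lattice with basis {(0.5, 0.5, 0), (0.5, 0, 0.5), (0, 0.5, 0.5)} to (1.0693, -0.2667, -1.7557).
(1, -0.5, -1.5)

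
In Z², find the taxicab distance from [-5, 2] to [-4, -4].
7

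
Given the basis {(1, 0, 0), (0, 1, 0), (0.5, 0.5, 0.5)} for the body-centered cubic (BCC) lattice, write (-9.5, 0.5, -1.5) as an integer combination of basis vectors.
-8b₁ + 2b₂ - 3b₃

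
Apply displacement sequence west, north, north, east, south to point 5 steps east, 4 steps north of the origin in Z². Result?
(5, 5)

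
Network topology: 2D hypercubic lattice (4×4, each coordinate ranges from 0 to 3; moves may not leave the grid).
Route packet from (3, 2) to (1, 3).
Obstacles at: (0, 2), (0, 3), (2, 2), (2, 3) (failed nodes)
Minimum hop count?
5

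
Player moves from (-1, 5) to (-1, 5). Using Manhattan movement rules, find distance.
0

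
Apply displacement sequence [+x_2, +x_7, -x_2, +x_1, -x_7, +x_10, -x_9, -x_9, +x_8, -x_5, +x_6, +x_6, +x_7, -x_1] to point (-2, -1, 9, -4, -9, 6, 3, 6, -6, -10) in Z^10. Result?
(-2, -1, 9, -4, -10, 8, 4, 7, -8, -9)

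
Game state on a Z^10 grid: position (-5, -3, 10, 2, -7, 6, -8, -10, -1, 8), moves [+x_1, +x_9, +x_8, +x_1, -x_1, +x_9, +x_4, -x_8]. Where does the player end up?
(-4, -3, 10, 3, -7, 6, -8, -10, 1, 8)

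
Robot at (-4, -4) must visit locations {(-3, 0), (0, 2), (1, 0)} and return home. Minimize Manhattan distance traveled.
22
(one optimal route: (-4, -4) → (-3, 0) → (0, 2) → (1, 0) → (-4, -4))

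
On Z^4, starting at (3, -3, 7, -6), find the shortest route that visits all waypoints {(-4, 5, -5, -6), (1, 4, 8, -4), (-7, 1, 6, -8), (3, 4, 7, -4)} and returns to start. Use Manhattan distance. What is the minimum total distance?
70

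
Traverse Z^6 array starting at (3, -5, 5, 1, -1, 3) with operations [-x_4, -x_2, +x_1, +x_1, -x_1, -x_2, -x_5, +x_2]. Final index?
(4, -6, 5, 0, -2, 3)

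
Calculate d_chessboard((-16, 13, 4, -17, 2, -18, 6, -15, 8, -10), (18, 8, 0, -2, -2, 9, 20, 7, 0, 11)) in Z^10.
34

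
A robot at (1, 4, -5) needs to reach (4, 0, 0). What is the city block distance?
12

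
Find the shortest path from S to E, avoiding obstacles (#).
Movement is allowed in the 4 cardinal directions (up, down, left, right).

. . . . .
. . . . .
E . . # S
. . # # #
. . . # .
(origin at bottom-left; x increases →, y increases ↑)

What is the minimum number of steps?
6
(one shortest path: (4, 2) → (4, 3) → (3, 3) → (2, 3) → (1, 3) → (0, 3) → (0, 2))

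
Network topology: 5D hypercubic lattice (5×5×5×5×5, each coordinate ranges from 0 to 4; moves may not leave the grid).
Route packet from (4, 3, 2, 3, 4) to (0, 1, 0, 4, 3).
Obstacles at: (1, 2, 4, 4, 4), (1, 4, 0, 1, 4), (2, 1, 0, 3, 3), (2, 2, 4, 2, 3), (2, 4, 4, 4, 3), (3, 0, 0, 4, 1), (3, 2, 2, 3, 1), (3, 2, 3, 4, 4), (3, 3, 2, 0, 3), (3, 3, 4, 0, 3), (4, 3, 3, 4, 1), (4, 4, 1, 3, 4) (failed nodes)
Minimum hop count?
10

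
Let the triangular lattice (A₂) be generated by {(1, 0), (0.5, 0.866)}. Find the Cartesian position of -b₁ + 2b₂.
(0, 1.732)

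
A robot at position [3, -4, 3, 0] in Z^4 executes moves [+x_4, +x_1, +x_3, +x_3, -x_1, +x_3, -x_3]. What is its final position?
(3, -4, 5, 1)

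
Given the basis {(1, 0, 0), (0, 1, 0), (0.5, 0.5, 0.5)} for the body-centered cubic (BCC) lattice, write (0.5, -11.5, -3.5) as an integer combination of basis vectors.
4b₁ - 8b₂ - 7b₃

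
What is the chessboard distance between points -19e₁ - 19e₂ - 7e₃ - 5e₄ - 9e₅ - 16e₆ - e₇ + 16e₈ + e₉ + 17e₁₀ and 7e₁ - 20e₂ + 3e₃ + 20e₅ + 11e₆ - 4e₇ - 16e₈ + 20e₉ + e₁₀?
32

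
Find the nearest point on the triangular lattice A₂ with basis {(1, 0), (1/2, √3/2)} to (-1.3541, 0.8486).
(-1.5, 0.866)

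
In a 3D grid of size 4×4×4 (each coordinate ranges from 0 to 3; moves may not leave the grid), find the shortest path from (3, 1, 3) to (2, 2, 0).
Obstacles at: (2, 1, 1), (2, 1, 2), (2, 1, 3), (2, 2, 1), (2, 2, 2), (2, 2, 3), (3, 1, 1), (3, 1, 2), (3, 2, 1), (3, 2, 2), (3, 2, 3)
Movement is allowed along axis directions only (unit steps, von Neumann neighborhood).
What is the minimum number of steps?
7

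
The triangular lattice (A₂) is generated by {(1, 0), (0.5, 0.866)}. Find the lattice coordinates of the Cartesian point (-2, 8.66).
-7b₁ + 10b₂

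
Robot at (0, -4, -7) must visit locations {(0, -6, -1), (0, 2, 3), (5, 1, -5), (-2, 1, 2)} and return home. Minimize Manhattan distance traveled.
50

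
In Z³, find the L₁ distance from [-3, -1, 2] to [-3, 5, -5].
13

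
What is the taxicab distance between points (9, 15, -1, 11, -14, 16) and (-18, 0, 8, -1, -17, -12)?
94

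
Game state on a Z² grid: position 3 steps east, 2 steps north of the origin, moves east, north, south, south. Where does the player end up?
(4, 1)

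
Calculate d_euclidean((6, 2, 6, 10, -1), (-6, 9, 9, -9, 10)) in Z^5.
26.1534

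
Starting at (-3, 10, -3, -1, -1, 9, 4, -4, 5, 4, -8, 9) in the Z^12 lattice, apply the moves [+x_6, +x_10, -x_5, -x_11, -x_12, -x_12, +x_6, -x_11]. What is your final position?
(-3, 10, -3, -1, -2, 11, 4, -4, 5, 5, -10, 7)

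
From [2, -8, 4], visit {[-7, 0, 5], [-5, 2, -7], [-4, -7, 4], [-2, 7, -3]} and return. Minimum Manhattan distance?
72
(one optimal route: (2, -8, 4) → (-4, -7, 4) → (-7, 0, 5) → (-5, 2, -7) → (-2, 7, -3) → (2, -8, 4))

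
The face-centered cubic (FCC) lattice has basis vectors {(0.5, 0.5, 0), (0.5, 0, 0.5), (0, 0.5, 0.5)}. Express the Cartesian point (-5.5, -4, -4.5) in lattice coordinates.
-5b₁ - 6b₂ - 3b₃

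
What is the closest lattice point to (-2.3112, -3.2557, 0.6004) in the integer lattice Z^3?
(-2, -3, 1)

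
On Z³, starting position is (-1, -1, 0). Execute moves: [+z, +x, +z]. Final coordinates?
(0, -1, 2)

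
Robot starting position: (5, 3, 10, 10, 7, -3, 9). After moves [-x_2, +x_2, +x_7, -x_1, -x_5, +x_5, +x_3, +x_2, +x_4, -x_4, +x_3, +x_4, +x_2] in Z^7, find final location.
(4, 5, 12, 11, 7, -3, 10)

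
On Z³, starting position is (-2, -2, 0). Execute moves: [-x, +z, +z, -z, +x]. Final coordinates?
(-2, -2, 1)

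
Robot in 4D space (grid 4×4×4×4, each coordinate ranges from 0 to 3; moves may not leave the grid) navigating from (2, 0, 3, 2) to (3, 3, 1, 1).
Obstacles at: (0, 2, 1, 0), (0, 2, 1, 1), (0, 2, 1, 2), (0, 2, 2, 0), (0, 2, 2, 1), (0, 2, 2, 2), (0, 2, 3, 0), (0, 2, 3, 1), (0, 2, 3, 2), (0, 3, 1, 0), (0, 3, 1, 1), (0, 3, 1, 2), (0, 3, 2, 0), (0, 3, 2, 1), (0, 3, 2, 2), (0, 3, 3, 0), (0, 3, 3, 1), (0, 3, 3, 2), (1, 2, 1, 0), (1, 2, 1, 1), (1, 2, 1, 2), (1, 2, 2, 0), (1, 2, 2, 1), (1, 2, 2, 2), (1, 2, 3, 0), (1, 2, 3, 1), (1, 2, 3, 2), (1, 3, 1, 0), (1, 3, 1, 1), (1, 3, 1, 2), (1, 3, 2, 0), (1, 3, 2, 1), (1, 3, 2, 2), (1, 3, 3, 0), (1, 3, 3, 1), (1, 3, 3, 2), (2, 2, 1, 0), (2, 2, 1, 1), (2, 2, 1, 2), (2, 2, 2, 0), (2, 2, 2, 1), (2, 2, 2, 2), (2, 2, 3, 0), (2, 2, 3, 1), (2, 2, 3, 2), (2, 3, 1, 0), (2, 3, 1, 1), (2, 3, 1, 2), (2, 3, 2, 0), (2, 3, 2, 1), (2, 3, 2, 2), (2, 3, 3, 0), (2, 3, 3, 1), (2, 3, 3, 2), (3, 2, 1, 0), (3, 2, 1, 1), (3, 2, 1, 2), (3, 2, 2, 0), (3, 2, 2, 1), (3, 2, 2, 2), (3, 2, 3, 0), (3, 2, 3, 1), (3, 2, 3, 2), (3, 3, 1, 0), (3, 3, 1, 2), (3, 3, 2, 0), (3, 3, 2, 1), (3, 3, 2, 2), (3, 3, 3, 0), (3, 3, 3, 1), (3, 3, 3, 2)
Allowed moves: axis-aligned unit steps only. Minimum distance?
9
(one shortest path: (2, 0, 3, 2) → (3, 0, 3, 2) → (3, 1, 3, 2) → (3, 1, 2, 2) → (3, 1, 1, 2) → (3, 1, 0, 2) → (3, 2, 0, 2) → (3, 3, 0, 2) → (3, 3, 0, 1) → (3, 3, 1, 1))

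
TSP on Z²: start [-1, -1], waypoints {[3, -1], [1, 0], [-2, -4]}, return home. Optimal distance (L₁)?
18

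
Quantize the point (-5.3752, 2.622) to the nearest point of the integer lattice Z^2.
(-5, 3)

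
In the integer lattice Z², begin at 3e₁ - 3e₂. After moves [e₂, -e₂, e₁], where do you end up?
(4, -3)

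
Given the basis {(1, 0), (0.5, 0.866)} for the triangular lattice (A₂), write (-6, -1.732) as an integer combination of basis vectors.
-5b₁ - 2b₂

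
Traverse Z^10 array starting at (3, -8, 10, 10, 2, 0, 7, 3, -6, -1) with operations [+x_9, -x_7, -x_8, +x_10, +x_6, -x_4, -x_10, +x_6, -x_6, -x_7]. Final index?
(3, -8, 10, 9, 2, 1, 5, 2, -5, -1)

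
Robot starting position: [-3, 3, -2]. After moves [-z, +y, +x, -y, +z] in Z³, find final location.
(-2, 3, -2)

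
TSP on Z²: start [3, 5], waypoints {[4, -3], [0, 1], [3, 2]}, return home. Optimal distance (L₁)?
24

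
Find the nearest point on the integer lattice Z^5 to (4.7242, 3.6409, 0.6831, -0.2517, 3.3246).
(5, 4, 1, 0, 3)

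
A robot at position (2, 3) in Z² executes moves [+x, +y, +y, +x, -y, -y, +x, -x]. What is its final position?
(4, 3)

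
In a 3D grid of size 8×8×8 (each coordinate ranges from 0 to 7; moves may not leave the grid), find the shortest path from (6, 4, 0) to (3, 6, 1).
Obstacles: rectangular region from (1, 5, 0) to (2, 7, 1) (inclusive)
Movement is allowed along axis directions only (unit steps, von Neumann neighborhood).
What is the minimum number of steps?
6
(one shortest path: (6, 4, 0) → (5, 4, 0) → (4, 4, 0) → (3, 4, 0) → (3, 5, 0) → (3, 6, 0) → (3, 6, 1))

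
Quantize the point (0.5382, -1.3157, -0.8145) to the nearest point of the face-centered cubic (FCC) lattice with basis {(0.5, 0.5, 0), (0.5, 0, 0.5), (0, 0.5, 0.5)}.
(0.5, -1.5, -1)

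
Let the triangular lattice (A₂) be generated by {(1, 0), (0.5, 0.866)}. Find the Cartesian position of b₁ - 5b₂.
(-1.5, -4.33)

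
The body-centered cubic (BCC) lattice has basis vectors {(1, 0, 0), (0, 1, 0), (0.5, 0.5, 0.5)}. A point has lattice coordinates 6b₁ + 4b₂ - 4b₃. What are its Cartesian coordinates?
(4, 2, -2)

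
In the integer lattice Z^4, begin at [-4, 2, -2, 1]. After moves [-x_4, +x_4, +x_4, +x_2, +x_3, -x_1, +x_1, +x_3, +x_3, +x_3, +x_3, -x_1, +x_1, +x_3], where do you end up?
(-4, 3, 4, 2)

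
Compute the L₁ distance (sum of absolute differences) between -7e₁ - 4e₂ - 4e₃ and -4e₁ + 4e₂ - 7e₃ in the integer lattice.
14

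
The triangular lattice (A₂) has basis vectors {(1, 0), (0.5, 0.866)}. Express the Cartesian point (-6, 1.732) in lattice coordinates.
-7b₁ + 2b₂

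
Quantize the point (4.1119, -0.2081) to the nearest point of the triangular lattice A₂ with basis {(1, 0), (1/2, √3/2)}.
(4, 0)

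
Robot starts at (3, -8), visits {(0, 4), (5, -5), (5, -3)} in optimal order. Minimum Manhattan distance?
19
(one optimal route: (3, -8) → (5, -5) → (5, -3) → (0, 4))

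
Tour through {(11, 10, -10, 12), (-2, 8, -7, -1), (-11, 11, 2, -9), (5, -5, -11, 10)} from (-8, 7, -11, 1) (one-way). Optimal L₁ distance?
114
(one optimal route: (-8, 7, -11, 1) → (-11, 11, 2, -9) → (-2, 8, -7, -1) → (11, 10, -10, 12) → (5, -5, -11, 10))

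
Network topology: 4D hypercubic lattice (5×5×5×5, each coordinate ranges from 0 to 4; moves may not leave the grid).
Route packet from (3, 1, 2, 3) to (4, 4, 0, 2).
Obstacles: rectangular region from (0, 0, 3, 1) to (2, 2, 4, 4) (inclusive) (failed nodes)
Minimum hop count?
7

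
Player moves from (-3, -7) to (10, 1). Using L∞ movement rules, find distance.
13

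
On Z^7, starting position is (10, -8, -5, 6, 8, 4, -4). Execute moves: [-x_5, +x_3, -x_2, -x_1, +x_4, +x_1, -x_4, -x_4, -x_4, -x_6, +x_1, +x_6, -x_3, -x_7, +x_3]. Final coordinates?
(11, -9, -4, 4, 7, 4, -5)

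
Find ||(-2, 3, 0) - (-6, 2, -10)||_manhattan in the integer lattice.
15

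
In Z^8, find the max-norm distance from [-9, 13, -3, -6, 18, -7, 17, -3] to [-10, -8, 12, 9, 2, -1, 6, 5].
21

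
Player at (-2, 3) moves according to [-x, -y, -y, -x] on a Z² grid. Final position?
(-4, 1)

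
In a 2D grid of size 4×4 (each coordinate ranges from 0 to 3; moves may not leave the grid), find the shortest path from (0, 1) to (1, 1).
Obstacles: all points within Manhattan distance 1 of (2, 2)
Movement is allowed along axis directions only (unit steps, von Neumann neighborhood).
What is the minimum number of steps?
1
(one shortest path: (0, 1) → (1, 1))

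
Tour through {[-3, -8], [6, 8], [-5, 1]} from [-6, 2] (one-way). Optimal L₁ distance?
38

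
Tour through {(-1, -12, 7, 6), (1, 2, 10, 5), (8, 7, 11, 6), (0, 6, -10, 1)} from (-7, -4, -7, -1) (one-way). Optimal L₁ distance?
91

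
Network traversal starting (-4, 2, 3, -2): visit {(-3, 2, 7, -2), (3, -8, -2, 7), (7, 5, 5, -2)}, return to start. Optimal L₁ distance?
84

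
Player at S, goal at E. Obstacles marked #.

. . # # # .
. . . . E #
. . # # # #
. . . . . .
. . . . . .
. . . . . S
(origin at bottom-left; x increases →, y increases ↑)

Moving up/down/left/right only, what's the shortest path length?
11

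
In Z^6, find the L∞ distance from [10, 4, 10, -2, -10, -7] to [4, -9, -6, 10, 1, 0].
16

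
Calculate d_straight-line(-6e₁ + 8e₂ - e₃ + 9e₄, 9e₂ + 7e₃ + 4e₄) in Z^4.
11.225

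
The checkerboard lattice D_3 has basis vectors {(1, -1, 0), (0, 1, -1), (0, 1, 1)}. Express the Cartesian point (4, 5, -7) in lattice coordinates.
4b₁ + 8b₂ + b₃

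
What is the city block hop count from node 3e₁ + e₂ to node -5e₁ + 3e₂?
10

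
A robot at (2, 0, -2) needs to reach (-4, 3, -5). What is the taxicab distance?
12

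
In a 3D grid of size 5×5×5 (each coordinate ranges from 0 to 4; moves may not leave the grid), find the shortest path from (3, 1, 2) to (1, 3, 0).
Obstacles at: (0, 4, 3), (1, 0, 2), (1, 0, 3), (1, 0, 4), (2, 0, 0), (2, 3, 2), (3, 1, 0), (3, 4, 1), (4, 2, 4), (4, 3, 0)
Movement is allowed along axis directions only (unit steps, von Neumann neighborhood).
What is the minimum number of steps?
6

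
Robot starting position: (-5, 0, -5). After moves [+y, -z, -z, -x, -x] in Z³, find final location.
(-7, 1, -7)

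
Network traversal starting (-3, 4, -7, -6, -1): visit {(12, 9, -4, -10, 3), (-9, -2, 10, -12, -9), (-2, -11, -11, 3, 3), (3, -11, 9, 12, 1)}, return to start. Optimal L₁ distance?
216
(one optimal route: (-3, 4, -7, -6, -1) → (12, 9, -4, -10, 3) → (-9, -2, 10, -12, -9) → (3, -11, 9, 12, 1) → (-2, -11, -11, 3, 3) → (-3, 4, -7, -6, -1))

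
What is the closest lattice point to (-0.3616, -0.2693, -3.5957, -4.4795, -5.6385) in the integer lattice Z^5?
(0, 0, -4, -4, -6)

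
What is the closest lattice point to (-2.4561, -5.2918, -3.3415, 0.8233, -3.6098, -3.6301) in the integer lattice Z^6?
(-2, -5, -3, 1, -4, -4)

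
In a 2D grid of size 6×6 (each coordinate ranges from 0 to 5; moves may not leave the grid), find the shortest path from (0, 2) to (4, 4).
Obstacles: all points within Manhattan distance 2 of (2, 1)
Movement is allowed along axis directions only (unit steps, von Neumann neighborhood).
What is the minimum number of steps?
6
(one shortest path: (0, 2) → (0, 3) → (1, 3) → (1, 4) → (2, 4) → (3, 4) → (4, 4))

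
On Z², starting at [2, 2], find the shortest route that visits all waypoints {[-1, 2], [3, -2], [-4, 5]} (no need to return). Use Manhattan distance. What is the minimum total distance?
19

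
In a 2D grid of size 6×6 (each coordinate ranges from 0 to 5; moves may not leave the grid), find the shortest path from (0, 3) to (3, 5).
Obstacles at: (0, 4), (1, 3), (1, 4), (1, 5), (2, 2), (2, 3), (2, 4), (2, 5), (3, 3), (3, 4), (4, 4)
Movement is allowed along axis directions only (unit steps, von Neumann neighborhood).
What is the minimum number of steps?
13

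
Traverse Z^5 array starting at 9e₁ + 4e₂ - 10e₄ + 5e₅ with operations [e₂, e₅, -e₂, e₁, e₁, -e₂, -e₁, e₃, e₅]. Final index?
(10, 3, 1, -10, 7)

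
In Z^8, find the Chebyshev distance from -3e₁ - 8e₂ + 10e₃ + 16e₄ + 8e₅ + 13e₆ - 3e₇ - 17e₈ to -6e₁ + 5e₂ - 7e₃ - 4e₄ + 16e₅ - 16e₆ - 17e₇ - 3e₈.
29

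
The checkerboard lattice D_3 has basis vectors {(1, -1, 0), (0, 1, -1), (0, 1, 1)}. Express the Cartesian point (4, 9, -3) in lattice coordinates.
4b₁ + 8b₂ + 5b₃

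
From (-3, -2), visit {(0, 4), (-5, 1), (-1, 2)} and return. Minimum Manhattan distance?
22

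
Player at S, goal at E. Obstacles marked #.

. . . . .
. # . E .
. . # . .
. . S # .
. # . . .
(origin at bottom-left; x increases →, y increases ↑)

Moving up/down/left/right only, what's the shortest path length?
7
(one shortest path: (2, 1) → (2, 0) → (3, 0) → (4, 0) → (4, 1) → (4, 2) → (3, 2) → (3, 3))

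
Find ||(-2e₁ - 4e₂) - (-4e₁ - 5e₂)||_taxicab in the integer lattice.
3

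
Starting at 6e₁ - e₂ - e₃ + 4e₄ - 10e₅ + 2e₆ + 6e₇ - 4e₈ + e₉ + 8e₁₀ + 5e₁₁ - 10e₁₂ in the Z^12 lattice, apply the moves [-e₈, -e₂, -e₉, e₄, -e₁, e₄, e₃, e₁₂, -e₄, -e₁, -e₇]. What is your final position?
(4, -2, 0, 5, -10, 2, 5, -5, 0, 8, 5, -9)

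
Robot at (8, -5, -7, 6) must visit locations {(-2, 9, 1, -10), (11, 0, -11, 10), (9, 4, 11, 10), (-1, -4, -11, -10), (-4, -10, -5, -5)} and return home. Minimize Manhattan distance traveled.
166
(one optimal route: (8, -5, -7, 6) → (11, 0, -11, 10) → (9, 4, 11, 10) → (-2, 9, 1, -10) → (-1, -4, -11, -10) → (-4, -10, -5, -5) → (8, -5, -7, 6))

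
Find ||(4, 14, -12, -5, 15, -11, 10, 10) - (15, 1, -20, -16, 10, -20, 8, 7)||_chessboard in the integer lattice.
13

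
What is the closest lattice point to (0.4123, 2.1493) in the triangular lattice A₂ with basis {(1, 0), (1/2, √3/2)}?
(0.5, 2.598)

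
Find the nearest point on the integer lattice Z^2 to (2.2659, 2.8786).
(2, 3)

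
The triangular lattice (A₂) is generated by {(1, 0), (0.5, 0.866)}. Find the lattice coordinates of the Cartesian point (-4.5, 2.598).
-6b₁ + 3b₂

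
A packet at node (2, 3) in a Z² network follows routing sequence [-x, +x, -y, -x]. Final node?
(1, 2)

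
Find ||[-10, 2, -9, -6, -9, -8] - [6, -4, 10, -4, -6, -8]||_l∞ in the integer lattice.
19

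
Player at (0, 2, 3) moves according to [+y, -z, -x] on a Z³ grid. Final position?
(-1, 3, 2)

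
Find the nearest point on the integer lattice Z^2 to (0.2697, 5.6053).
(0, 6)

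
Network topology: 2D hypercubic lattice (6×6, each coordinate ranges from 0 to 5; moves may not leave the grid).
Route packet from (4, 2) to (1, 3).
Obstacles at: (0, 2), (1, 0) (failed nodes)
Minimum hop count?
4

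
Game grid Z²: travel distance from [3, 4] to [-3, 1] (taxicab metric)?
9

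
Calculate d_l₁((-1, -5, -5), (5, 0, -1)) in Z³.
15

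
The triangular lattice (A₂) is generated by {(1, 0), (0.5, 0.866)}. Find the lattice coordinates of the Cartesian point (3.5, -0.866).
4b₁ - b₂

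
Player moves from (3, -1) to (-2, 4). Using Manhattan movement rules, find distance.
10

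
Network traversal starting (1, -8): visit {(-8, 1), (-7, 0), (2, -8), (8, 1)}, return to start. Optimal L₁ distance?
50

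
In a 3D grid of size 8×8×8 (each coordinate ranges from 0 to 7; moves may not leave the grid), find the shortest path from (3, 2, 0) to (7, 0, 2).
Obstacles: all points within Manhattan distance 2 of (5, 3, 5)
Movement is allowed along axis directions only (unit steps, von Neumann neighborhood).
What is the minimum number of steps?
8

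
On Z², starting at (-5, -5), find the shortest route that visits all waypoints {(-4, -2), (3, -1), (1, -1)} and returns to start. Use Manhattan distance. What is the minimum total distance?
24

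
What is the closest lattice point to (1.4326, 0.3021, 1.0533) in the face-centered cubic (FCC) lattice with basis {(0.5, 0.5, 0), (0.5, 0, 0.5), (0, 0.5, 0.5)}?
(1.5, 0.5, 1)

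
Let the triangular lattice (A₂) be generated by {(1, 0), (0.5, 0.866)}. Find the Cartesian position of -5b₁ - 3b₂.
(-6.5, -2.598)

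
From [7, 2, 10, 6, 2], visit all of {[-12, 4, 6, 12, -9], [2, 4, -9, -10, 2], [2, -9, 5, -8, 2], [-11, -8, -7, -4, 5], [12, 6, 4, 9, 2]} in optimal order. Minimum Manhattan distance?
178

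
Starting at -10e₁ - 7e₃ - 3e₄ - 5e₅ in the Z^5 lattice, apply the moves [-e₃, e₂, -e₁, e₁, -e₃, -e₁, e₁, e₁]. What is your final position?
(-9, 1, -9, -3, -5)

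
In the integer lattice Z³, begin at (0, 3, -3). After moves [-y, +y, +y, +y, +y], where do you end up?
(0, 6, -3)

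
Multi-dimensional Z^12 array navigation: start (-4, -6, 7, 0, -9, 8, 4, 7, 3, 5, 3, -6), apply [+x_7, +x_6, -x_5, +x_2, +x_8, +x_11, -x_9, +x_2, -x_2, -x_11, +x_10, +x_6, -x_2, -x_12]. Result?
(-4, -6, 7, 0, -10, 10, 5, 8, 2, 6, 3, -7)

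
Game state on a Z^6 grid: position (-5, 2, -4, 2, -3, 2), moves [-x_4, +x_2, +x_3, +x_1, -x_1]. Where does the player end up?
(-5, 3, -3, 1, -3, 2)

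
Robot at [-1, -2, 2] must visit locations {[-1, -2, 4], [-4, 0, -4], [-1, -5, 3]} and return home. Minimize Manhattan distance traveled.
32
(one optimal route: (-1, -2, 2) → (-1, -2, 4) → (-1, -5, 3) → (-4, 0, -4) → (-1, -2, 2))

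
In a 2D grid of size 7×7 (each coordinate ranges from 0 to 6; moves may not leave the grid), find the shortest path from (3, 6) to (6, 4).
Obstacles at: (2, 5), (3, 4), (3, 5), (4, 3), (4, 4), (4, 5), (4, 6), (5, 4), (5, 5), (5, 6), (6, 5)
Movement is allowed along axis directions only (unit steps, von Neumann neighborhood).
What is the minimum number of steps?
13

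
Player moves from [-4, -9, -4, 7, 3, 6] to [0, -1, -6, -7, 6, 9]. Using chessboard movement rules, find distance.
14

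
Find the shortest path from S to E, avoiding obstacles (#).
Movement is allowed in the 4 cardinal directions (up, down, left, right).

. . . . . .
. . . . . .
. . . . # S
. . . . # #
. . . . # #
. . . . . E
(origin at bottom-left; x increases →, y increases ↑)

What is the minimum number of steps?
9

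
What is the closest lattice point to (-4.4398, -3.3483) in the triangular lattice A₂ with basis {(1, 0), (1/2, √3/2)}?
(-4, -3.464)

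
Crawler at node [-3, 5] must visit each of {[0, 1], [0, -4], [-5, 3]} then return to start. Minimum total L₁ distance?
28
(one optimal route: (-3, 5) → (0, 1) → (0, -4) → (-5, 3) → (-3, 5))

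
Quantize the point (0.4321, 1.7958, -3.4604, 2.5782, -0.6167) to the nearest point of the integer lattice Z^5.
(0, 2, -3, 3, -1)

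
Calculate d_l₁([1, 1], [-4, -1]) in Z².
7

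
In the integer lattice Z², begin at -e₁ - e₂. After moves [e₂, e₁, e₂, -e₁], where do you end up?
(-1, 1)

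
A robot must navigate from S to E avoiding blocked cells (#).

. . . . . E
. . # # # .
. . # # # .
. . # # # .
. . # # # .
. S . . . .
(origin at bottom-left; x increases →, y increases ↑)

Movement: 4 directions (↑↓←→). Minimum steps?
9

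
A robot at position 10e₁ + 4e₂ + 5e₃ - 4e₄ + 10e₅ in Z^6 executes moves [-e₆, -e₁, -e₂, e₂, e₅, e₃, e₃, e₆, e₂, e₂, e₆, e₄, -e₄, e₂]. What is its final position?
(9, 7, 7, -4, 11, 1)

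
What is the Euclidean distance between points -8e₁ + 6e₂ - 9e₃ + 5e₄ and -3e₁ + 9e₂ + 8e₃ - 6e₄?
21.0713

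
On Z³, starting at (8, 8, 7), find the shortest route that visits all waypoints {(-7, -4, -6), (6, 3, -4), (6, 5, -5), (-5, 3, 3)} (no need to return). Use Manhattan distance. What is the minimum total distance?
56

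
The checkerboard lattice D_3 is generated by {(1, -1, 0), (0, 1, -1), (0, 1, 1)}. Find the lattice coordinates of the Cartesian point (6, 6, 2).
6b₁ + 5b₂ + 7b₃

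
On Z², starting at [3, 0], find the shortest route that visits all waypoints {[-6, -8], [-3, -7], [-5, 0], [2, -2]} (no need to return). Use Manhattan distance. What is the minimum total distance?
25
(one optimal route: (3, 0) → (2, -2) → (-5, 0) → (-6, -8) → (-3, -7))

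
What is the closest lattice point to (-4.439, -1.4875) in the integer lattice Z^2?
(-4, -1)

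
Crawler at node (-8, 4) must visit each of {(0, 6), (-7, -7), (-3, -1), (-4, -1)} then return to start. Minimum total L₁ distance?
42
(one optimal route: (-8, 4) → (0, 6) → (-3, -1) → (-4, -1) → (-7, -7) → (-8, 4))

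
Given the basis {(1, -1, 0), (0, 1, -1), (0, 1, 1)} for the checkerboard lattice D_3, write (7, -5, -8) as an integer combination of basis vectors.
7b₁ + 5b₂ - 3b₃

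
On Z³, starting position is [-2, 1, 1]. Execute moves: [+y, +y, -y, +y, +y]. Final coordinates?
(-2, 4, 1)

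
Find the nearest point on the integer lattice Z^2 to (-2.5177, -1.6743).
(-3, -2)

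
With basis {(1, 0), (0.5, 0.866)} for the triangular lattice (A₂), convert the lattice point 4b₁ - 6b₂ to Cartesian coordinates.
(1, -5.196)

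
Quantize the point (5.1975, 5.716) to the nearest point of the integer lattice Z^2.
(5, 6)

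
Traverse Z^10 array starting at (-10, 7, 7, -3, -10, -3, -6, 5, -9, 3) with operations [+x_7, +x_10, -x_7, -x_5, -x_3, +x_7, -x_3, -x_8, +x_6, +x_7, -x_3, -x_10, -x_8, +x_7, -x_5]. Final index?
(-10, 7, 4, -3, -12, -2, -3, 3, -9, 3)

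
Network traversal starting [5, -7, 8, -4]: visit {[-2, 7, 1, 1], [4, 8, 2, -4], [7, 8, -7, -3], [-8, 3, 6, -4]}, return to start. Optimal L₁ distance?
102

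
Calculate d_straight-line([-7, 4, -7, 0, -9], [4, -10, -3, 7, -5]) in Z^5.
19.9499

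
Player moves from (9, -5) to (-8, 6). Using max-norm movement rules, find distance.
17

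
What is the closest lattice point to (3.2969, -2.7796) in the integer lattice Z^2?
(3, -3)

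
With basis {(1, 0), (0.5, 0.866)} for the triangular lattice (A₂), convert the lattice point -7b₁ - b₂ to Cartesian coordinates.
(-7.5, -0.866)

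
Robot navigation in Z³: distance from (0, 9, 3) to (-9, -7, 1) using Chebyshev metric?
16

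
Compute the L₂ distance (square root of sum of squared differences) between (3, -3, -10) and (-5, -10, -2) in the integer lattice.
13.3041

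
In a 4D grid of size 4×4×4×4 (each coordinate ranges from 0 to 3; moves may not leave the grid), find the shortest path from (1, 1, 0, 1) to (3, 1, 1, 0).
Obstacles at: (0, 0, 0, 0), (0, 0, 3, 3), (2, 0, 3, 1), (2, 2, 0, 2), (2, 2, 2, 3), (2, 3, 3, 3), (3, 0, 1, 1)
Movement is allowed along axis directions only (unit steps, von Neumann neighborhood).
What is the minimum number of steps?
4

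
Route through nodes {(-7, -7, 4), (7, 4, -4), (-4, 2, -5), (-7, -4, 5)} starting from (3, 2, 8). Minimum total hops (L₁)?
55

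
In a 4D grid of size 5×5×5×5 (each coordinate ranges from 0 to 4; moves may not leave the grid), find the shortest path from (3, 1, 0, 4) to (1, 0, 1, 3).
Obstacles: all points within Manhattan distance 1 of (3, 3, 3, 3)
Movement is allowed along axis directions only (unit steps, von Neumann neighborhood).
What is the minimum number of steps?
5
(one shortest path: (3, 1, 0, 4) → (2, 1, 0, 4) → (1, 1, 0, 4) → (1, 0, 0, 4) → (1, 0, 1, 4) → (1, 0, 1, 3))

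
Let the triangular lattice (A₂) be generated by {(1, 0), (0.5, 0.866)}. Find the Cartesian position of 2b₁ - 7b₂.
(-1.5, -6.062)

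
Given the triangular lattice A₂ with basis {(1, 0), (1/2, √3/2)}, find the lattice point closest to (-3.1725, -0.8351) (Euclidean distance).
(-3.5, -0.866)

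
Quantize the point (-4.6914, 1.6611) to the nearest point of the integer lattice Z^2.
(-5, 2)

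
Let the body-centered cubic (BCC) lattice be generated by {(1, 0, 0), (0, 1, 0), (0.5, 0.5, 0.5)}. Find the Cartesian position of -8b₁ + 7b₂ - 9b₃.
(-12.5, 2.5, -4.5)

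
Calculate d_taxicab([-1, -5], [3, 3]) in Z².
12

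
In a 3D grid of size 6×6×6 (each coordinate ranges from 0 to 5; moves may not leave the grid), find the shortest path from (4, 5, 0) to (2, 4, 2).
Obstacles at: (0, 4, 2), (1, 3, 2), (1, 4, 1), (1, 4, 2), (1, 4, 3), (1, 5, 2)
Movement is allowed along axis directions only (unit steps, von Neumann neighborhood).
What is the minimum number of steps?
5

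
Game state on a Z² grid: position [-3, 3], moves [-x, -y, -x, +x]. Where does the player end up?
(-4, 2)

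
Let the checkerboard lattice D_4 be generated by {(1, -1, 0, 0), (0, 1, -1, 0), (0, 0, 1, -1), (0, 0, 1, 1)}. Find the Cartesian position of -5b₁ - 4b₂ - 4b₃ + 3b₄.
(-5, 1, 3, 7)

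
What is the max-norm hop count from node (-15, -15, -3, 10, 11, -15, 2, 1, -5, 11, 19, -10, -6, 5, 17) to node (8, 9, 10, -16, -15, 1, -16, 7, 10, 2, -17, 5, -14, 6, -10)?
36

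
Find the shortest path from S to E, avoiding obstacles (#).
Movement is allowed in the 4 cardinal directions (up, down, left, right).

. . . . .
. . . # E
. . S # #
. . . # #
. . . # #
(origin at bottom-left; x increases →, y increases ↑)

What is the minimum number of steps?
5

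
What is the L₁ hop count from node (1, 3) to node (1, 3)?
0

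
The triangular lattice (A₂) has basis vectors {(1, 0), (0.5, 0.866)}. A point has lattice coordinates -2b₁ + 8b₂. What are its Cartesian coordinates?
(2, 6.928)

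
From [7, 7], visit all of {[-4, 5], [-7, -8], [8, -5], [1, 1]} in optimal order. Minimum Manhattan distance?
51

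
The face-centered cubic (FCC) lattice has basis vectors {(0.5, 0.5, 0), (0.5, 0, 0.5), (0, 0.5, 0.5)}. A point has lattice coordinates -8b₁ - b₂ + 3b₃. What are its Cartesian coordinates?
(-4.5, -2.5, 1)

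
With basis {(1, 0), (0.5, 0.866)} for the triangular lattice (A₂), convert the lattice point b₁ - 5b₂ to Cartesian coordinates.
(-1.5, -4.33)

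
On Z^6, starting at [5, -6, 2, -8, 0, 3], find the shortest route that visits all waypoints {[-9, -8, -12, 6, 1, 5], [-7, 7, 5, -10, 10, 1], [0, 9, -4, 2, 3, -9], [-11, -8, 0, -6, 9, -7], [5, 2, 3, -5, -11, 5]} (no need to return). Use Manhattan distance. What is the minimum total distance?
209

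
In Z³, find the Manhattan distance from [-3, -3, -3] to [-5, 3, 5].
16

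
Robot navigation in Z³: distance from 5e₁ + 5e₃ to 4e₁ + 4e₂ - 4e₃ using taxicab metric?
14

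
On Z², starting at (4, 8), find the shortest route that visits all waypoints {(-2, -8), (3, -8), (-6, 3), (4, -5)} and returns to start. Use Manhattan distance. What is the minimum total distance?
52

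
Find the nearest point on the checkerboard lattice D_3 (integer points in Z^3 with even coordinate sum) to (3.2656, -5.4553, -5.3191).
(3, -6, -5)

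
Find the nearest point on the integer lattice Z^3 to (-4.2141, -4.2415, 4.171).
(-4, -4, 4)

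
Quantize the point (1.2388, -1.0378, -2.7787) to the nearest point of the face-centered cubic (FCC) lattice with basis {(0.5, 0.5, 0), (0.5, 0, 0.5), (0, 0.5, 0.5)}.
(1, -1, -3)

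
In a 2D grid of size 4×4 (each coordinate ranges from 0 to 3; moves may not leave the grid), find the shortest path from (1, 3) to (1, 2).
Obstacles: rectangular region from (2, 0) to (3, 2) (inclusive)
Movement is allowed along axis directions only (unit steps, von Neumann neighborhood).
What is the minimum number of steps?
1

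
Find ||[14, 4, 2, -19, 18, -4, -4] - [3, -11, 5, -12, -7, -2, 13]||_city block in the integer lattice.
80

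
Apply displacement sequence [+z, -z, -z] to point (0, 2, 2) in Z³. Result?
(0, 2, 1)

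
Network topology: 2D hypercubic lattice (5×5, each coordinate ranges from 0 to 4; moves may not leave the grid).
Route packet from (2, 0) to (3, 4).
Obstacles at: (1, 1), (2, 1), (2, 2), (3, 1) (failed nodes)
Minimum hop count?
7
(one shortest path: (2, 0) → (3, 0) → (4, 0) → (4, 1) → (4, 2) → (3, 2) → (3, 3) → (3, 4))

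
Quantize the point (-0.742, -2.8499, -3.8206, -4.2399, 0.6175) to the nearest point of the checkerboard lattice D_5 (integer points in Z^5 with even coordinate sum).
(-1, -3, -4, -4, 0)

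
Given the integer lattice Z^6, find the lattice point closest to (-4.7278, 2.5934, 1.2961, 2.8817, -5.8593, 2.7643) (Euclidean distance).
(-5, 3, 1, 3, -6, 3)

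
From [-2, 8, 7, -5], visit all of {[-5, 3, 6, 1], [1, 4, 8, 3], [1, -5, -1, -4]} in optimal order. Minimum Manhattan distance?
51
(one optimal route: (-2, 8, 7, -5) → (-5, 3, 6, 1) → (1, 4, 8, 3) → (1, -5, -1, -4))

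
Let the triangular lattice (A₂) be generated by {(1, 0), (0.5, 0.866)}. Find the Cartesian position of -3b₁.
(-3, 0)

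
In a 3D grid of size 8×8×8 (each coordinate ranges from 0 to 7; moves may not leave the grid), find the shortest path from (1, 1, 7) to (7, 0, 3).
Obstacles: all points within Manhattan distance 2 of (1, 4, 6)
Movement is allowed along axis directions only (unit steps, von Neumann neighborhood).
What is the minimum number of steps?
11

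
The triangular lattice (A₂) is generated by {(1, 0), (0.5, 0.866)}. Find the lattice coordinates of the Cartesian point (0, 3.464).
-2b₁ + 4b₂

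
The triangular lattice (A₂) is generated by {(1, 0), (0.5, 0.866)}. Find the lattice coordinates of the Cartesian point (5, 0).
5b₁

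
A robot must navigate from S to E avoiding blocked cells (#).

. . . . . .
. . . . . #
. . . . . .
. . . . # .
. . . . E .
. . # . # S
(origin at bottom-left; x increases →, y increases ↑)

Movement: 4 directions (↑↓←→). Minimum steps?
2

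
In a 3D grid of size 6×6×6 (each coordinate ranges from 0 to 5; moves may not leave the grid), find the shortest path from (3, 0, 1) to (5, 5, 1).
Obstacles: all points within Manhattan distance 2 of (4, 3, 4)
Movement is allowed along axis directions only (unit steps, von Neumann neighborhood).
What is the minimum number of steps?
7
(one shortest path: (3, 0, 1) → (4, 0, 1) → (5, 0, 1) → (5, 1, 1) → (5, 2, 1) → (5, 3, 1) → (5, 4, 1) → (5, 5, 1))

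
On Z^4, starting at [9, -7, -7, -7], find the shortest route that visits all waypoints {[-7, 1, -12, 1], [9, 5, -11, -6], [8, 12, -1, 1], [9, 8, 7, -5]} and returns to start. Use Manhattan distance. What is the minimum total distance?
132
(one optimal route: (9, -7, -7, -7) → (-7, 1, -12, 1) → (8, 12, -1, 1) → (9, 8, 7, -5) → (9, 5, -11, -6) → (9, -7, -7, -7))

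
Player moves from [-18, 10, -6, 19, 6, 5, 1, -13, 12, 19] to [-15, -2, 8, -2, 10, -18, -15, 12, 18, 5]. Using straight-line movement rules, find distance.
49.4773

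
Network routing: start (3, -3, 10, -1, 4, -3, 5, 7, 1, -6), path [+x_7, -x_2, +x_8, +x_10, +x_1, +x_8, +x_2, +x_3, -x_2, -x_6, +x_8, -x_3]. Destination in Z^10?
(4, -4, 10, -1, 4, -4, 6, 10, 1, -5)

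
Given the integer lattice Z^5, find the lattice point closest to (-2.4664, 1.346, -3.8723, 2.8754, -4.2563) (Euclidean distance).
(-2, 1, -4, 3, -4)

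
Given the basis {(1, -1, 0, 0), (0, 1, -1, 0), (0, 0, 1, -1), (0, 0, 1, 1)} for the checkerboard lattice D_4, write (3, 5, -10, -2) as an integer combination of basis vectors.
3b₁ + 8b₂ - 2b₄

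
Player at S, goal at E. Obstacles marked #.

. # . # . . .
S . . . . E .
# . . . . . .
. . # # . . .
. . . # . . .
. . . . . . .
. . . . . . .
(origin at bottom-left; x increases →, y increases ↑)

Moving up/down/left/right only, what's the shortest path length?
5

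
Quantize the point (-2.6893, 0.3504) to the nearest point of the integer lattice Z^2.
(-3, 0)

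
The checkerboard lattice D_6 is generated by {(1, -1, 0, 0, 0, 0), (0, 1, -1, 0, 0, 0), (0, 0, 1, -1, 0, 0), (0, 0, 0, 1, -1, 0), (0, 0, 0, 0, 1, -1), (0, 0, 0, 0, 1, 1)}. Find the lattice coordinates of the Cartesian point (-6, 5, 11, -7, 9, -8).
-6b₁ - b₂ + 10b₃ + 3b₄ + 10b₅ + 2b₆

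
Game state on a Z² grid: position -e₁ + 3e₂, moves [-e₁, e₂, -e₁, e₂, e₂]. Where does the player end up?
(-3, 6)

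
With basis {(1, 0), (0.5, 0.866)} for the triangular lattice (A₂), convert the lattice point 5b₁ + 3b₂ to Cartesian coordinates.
(6.5, 2.598)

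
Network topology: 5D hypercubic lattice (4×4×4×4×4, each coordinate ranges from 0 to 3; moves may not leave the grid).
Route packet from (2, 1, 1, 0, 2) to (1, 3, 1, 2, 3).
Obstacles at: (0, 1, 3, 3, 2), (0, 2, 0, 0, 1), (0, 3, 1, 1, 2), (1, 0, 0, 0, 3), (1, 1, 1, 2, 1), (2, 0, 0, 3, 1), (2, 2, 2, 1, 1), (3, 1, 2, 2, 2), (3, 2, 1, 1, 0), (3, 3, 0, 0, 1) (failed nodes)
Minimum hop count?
6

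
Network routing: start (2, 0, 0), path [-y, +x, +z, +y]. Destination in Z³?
(3, 0, 1)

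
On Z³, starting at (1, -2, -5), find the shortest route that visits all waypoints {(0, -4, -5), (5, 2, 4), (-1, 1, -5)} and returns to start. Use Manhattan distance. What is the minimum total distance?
42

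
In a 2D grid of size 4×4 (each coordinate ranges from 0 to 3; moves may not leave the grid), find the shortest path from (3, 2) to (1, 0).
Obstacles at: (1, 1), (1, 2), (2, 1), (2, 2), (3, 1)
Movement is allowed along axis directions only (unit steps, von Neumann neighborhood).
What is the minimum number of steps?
8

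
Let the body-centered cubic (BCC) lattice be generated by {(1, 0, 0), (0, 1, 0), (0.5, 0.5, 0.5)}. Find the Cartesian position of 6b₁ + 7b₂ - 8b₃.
(2, 3, -4)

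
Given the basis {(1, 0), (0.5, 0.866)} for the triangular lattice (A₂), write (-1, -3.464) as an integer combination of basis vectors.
b₁ - 4b₂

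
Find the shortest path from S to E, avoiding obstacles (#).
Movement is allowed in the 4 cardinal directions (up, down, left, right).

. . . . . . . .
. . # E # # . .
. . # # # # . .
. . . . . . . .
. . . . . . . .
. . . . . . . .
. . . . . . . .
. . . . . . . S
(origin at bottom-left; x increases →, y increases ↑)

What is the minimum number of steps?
12
(one shortest path: (7, 0) → (6, 0) → (6, 1) → (6, 2) → (6, 3) → (6, 4) → (6, 5) → (6, 6) → (6, 7) → (5, 7) → (4, 7) → (3, 7) → (3, 6))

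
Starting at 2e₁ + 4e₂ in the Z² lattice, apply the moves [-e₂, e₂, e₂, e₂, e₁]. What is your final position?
(3, 6)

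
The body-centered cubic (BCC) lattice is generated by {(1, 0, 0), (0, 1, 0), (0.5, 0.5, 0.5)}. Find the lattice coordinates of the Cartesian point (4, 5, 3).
b₁ + 2b₂ + 6b₃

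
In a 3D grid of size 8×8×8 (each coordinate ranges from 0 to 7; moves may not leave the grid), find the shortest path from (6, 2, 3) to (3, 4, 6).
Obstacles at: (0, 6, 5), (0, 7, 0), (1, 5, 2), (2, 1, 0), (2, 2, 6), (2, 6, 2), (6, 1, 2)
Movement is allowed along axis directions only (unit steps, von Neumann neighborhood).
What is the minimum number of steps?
8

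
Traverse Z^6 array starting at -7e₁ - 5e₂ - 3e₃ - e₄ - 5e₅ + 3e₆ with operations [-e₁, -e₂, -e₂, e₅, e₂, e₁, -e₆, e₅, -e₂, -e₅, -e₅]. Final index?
(-7, -7, -3, -1, -5, 2)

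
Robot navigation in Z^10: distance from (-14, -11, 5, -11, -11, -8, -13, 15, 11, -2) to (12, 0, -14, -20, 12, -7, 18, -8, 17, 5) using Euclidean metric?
57.8273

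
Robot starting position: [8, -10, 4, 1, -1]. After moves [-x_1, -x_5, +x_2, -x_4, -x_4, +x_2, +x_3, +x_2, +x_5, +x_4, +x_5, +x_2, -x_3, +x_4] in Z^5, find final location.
(7, -6, 4, 1, 0)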